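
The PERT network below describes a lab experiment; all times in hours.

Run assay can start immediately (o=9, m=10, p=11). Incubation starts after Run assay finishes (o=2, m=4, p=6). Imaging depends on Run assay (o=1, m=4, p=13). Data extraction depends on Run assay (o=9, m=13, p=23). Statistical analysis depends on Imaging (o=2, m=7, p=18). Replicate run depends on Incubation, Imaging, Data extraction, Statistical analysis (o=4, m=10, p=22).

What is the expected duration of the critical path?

te_Run assay = (9 + 4·10 + 11)/6 = 60/6 = 10
te_Incubation = (2 + 4·4 + 6)/6 = 24/6 = 4
te_Imaging = (1 + 4·4 + 13)/6 = 30/6 = 5
te_Data extraction = (9 + 4·13 + 23)/6 = 84/6 = 14
te_Statistical analysis = (2 + 4·7 + 18)/6 = 48/6 = 8
te_Replicate run = (4 + 4·10 + 22)/6 = 66/6 = 11

Forward pass:
ES_Run assay = 0; EF_Run assay = 10
ES_Incubation = 10; EF_Incubation = 10+4 = 14
ES_Imaging = 10; EF_Imaging = 10+5 = 15
ES_Data extraction = 10; EF_Data extraction = 10+14 = 24
ES_Statistical analysis = 15; EF_Statistical analysis = 15+8 = 23
ES_Replicate run = max(EF_Incubation=14, EF_Imaging=15, EF_Data extraction=24, EF_Statistical analysis=23) = 24; EF_Replicate run = 24+11 = 35
Expected project duration μ = 35 hours. Critical path: Run assay → Data extraction → Replicate run.

35 hours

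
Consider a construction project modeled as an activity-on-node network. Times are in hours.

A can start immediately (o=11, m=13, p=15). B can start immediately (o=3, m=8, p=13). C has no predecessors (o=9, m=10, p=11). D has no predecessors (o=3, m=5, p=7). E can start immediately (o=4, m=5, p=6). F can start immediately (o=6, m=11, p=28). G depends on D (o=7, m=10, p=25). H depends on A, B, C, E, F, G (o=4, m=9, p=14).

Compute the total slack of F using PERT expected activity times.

4 hours

te_A = (11 + 4·13 + 15)/6 = 78/6 = 13
te_B = (3 + 4·8 + 13)/6 = 48/6 = 8
te_C = (9 + 4·10 + 11)/6 = 60/6 = 10
te_D = (3 + 4·5 + 7)/6 = 30/6 = 5
te_E = (4 + 4·5 + 6)/6 = 30/6 = 5
te_F = (6 + 4·11 + 28)/6 = 78/6 = 13
te_G = (7 + 4·10 + 25)/6 = 72/6 = 12
te_H = (4 + 4·9 + 14)/6 = 54/6 = 9

Forward pass:
ES_A = 0; EF_A = 13
ES_B = 0; EF_B = 8
ES_C = 0; EF_C = 10
ES_D = 0; EF_D = 5
ES_E = 0; EF_E = 5
ES_F = 0; EF_F = 13
ES_G = 5; EF_G = 5+12 = 17
ES_H = max(EF_A=13, EF_B=8, EF_C=10, EF_E=5, EF_F=13, EF_G=17) = 17; EF_H = 17+9 = 26
Expected project duration μ = 26 hours. Critical path: D → G → H.

Backward pass:
LF_H = 26; LS_H = 26−9 = 17
LF_G = LS_H = 17; LS_G = 17−12 = 5
LF_F = LS_H = 17; LS_F = 17−13 = 4
LF_E = LS_H = 17; LS_E = 17−5 = 12
LF_D = LS_G = 5; LS_D = 5−5 = 0
LF_C = LS_H = 17; LS_C = 17−10 = 7
LF_B = LS_H = 17; LS_B = 17−8 = 9
LF_A = LS_H = 17; LS_A = 17−13 = 4
Slack_F = LS_F − ES_F = 4 − 0 = 4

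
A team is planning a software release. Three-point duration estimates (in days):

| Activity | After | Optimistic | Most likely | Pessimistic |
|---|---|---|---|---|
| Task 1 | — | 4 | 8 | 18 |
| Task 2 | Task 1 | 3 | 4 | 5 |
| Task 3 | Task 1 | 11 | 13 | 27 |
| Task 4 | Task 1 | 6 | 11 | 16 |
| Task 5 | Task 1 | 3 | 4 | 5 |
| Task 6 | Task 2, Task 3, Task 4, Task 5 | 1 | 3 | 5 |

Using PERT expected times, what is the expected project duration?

27 days

te_Task 1 = (4 + 4·8 + 18)/6 = 54/6 = 9
te_Task 2 = (3 + 4·4 + 5)/6 = 24/6 = 4
te_Task 3 = (11 + 4·13 + 27)/6 = 90/6 = 15
te_Task 4 = (6 + 4·11 + 16)/6 = 66/6 = 11
te_Task 5 = (3 + 4·4 + 5)/6 = 24/6 = 4
te_Task 6 = (1 + 4·3 + 5)/6 = 18/6 = 3

Forward pass:
ES_Task 1 = 0; EF_Task 1 = 9
ES_Task 2 = 9; EF_Task 2 = 9+4 = 13
ES_Task 3 = 9; EF_Task 3 = 9+15 = 24
ES_Task 4 = 9; EF_Task 4 = 9+11 = 20
ES_Task 5 = 9; EF_Task 5 = 9+4 = 13
ES_Task 6 = max(EF_Task 2=13, EF_Task 3=24, EF_Task 4=20, EF_Task 5=13) = 24; EF_Task 6 = 24+3 = 27
Expected project duration μ = 27 days. Critical path: Task 1 → Task 3 → Task 6.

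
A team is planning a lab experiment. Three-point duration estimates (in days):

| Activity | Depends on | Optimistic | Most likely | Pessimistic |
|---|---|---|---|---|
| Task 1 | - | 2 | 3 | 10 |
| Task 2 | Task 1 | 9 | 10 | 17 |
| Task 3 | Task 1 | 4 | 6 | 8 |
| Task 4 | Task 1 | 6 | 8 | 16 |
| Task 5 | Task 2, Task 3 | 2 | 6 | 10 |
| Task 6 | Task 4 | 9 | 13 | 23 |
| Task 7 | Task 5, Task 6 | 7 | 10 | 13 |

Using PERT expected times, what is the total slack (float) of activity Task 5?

te_Task 1 = (2 + 4·3 + 10)/6 = 24/6 = 4
te_Task 2 = (9 + 4·10 + 17)/6 = 66/6 = 11
te_Task 3 = (4 + 4·6 + 8)/6 = 36/6 = 6
te_Task 4 = (6 + 4·8 + 16)/6 = 54/6 = 9
te_Task 5 = (2 + 4·6 + 10)/6 = 36/6 = 6
te_Task 6 = (9 + 4·13 + 23)/6 = 84/6 = 14
te_Task 7 = (7 + 4·10 + 13)/6 = 60/6 = 10

Forward pass:
ES_Task 1 = 0; EF_Task 1 = 4
ES_Task 2 = 4; EF_Task 2 = 4+11 = 15
ES_Task 3 = 4; EF_Task 3 = 4+6 = 10
ES_Task 4 = 4; EF_Task 4 = 4+9 = 13
ES_Task 5 = max(EF_Task 2=15, EF_Task 3=10) = 15; EF_Task 5 = 15+6 = 21
ES_Task 6 = 13; EF_Task 6 = 13+14 = 27
ES_Task 7 = max(EF_Task 5=21, EF_Task 6=27) = 27; EF_Task 7 = 27+10 = 37
Expected project duration μ = 37 days. Critical path: Task 1 → Task 4 → Task 6 → Task 7.

Backward pass:
LF_Task 7 = 37; LS_Task 7 = 37−10 = 27
LF_Task 6 = LS_Task 7 = 27; LS_Task 6 = 27−14 = 13
LF_Task 5 = LS_Task 7 = 27; LS_Task 5 = 27−6 = 21
LF_Task 4 = LS_Task 6 = 13; LS_Task 4 = 13−9 = 4
LF_Task 3 = LS_Task 5 = 21; LS_Task 3 = 21−6 = 15
LF_Task 2 = LS_Task 5 = 21; LS_Task 2 = 21−11 = 10
LF_Task 1 = min(LS_Task 2=10, LS_Task 3=15, LS_Task 4=4) = 4; LS_Task 1 = 4−4 = 0
Slack_Task 5 = LS_Task 5 − ES_Task 5 = 21 − 15 = 6

6 days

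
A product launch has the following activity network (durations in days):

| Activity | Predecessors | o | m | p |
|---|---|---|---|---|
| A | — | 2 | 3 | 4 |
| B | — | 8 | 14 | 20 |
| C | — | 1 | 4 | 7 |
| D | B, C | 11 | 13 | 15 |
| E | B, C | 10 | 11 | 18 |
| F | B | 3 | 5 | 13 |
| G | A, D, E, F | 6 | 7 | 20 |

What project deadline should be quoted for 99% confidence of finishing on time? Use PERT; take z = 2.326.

te_A = (2 + 4·3 + 4)/6 = 18/6 = 3; σ²_A = ((4−2)/6)² = 0.111
te_B = (8 + 4·14 + 20)/6 = 84/6 = 14; σ²_B = ((20−8)/6)² = 4.000
te_C = (1 + 4·4 + 7)/6 = 24/6 = 4; σ²_C = ((7−1)/6)² = 1.000
te_D = (11 + 4·13 + 15)/6 = 78/6 = 13; σ²_D = ((15−11)/6)² = 0.444
te_E = (10 + 4·11 + 18)/6 = 72/6 = 12; σ²_E = ((18−10)/6)² = 1.778
te_F = (3 + 4·5 + 13)/6 = 36/6 = 6; σ²_F = ((13−3)/6)² = 2.778
te_G = (6 + 4·7 + 20)/6 = 54/6 = 9; σ²_G = ((20−6)/6)² = 5.444

Forward pass:
ES_A = 0; EF_A = 3
ES_B = 0; EF_B = 14
ES_C = 0; EF_C = 4
ES_D = max(EF_B=14, EF_C=4) = 14; EF_D = 14+13 = 27
ES_E = max(EF_B=14, EF_C=4) = 14; EF_E = 14+12 = 26
ES_F = 14; EF_F = 14+6 = 20
ES_G = max(EF_A=3, EF_D=27, EF_E=26, EF_F=20) = 27; EF_G = 27+9 = 36
Expected project duration μ = 36 days. Critical path: B → D → G.

Variance along critical path = 4.000 + 0.444 + 5.444 = 9.889; σ = 3.145 days.
D = μ + z·σ = 36 + 2.326·3.145 = 43.3 days

43.3 days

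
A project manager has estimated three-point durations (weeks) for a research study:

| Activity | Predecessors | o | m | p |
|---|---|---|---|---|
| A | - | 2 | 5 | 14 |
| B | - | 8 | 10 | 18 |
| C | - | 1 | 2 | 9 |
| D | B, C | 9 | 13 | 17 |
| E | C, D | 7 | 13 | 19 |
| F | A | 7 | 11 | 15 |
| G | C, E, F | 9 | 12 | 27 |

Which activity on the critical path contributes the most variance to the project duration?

G

te_A = (2 + 4·5 + 14)/6 = 36/6 = 6; σ²_A = ((14−2)/6)² = 4.000
te_B = (8 + 4·10 + 18)/6 = 66/6 = 11; σ²_B = ((18−8)/6)² = 2.778
te_C = (1 + 4·2 + 9)/6 = 18/6 = 3; σ²_C = ((9−1)/6)² = 1.778
te_D = (9 + 4·13 + 17)/6 = 78/6 = 13; σ²_D = ((17−9)/6)² = 1.778
te_E = (7 + 4·13 + 19)/6 = 78/6 = 13; σ²_E = ((19−7)/6)² = 4.000
te_F = (7 + 4·11 + 15)/6 = 66/6 = 11; σ²_F = ((15−7)/6)² = 1.778
te_G = (9 + 4·12 + 27)/6 = 84/6 = 14; σ²_G = ((27−9)/6)² = 9.000

Forward pass:
ES_A = 0; EF_A = 6
ES_B = 0; EF_B = 11
ES_C = 0; EF_C = 3
ES_D = max(EF_B=11, EF_C=3) = 11; EF_D = 11+13 = 24
ES_E = max(EF_C=3, EF_D=24) = 24; EF_E = 24+13 = 37
ES_F = 6; EF_F = 6+11 = 17
ES_G = max(EF_C=3, EF_E=37, EF_F=17) = 37; EF_G = 37+14 = 51
Expected project duration μ = 51 weeks. Critical path: B → D → E → G.

Variances on critical path: σ²_B=2.778, σ²_D=1.778, σ²_E=4.000, σ²_G=9.000.
Largest is σ²_G = 9.000.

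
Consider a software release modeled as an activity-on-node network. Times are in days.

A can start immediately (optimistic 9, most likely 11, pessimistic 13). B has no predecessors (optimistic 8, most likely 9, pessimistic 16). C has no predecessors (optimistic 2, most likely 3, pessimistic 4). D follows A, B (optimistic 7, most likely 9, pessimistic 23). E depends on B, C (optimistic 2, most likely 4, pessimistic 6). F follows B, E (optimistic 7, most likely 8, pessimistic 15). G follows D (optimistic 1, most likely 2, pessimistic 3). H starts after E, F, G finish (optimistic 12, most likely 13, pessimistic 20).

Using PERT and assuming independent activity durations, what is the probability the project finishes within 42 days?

te_A = (9 + 4·11 + 13)/6 = 66/6 = 11; σ²_A = ((13−9)/6)² = 0.444
te_B = (8 + 4·9 + 16)/6 = 60/6 = 10; σ²_B = ((16−8)/6)² = 1.778
te_C = (2 + 4·3 + 4)/6 = 18/6 = 3; σ²_C = ((4−2)/6)² = 0.111
te_D = (7 + 4·9 + 23)/6 = 66/6 = 11; σ²_D = ((23−7)/6)² = 7.111
te_E = (2 + 4·4 + 6)/6 = 24/6 = 4; σ²_E = ((6−2)/6)² = 0.444
te_F = (7 + 4·8 + 15)/6 = 54/6 = 9; σ²_F = ((15−7)/6)² = 1.778
te_G = (1 + 4·2 + 3)/6 = 12/6 = 2; σ²_G = ((3−1)/6)² = 0.111
te_H = (12 + 4·13 + 20)/6 = 84/6 = 14; σ²_H = ((20−12)/6)² = 1.778

Forward pass:
ES_A = 0; EF_A = 11
ES_B = 0; EF_B = 10
ES_C = 0; EF_C = 3
ES_D = max(EF_A=11, EF_B=10) = 11; EF_D = 11+11 = 22
ES_E = max(EF_B=10, EF_C=3) = 10; EF_E = 10+4 = 14
ES_F = max(EF_B=10, EF_E=14) = 14; EF_F = 14+9 = 23
ES_G = 22; EF_G = 22+2 = 24
ES_H = max(EF_E=14, EF_F=23, EF_G=24) = 24; EF_H = 24+14 = 38
Expected project duration μ = 38 days. Critical path: A → D → G → H.

Variance along critical path = 0.444 + 7.111 + 0.111 + 1.778 = 9.444; σ = √9.444 = 3.073 days.
Z = (42 − 38) / 3.073 = 1.302
P(T ≤ 42) = Φ(1.302) ≈ 0.903

0.903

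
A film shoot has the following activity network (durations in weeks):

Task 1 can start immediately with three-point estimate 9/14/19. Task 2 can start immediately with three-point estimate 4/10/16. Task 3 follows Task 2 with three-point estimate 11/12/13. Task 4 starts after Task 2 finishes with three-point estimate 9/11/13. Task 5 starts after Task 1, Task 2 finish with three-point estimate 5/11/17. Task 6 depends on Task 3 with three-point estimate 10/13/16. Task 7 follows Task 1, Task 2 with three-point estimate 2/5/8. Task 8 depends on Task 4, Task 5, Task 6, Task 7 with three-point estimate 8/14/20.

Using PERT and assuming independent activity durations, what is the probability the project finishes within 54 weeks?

te_Task 1 = (9 + 4·14 + 19)/6 = 84/6 = 14; σ²_Task 1 = ((19−9)/6)² = 2.778
te_Task 2 = (4 + 4·10 + 16)/6 = 60/6 = 10; σ²_Task 2 = ((16−4)/6)² = 4.000
te_Task 3 = (11 + 4·12 + 13)/6 = 72/6 = 12; σ²_Task 3 = ((13−11)/6)² = 0.111
te_Task 4 = (9 + 4·11 + 13)/6 = 66/6 = 11; σ²_Task 4 = ((13−9)/6)² = 0.444
te_Task 5 = (5 + 4·11 + 17)/6 = 66/6 = 11; σ²_Task 5 = ((17−5)/6)² = 4.000
te_Task 6 = (10 + 4·13 + 16)/6 = 78/6 = 13; σ²_Task 6 = ((16−10)/6)² = 1.000
te_Task 7 = (2 + 4·5 + 8)/6 = 30/6 = 5; σ²_Task 7 = ((8−2)/6)² = 1.000
te_Task 8 = (8 + 4·14 + 20)/6 = 84/6 = 14; σ²_Task 8 = ((20−8)/6)² = 4.000

Forward pass:
ES_Task 1 = 0; EF_Task 1 = 14
ES_Task 2 = 0; EF_Task 2 = 10
ES_Task 3 = 10; EF_Task 3 = 10+12 = 22
ES_Task 4 = 10; EF_Task 4 = 10+11 = 21
ES_Task 5 = max(EF_Task 1=14, EF_Task 2=10) = 14; EF_Task 5 = 14+11 = 25
ES_Task 6 = 22; EF_Task 6 = 22+13 = 35
ES_Task 7 = max(EF_Task 1=14, EF_Task 2=10) = 14; EF_Task 7 = 14+5 = 19
ES_Task 8 = max(EF_Task 4=21, EF_Task 5=25, EF_Task 6=35, EF_Task 7=19) = 35; EF_Task 8 = 35+14 = 49
Expected project duration μ = 49 weeks. Critical path: Task 2 → Task 3 → Task 6 → Task 8.

Variance along critical path = 4.000 + 0.111 + 1.000 + 4.000 = 9.111; σ = √9.111 = 3.018 weeks.
Z = (54 − 49) / 3.018 = 1.656
P(T ≤ 54) = Φ(1.656) ≈ 0.951

0.951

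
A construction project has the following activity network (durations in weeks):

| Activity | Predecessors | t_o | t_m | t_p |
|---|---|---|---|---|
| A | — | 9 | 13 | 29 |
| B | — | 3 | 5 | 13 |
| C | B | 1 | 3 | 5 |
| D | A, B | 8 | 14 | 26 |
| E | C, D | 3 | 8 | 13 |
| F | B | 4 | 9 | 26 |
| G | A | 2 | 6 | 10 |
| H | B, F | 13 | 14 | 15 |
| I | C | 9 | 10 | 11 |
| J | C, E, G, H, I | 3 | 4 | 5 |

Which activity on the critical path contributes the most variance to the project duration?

A

te_A = (9 + 4·13 + 29)/6 = 90/6 = 15; σ²_A = ((29−9)/6)² = 11.111
te_B = (3 + 4·5 + 13)/6 = 36/6 = 6; σ²_B = ((13−3)/6)² = 2.778
te_C = (1 + 4·3 + 5)/6 = 18/6 = 3; σ²_C = ((5−1)/6)² = 0.444
te_D = (8 + 4·14 + 26)/6 = 90/6 = 15; σ²_D = ((26−8)/6)² = 9.000
te_E = (3 + 4·8 + 13)/6 = 48/6 = 8; σ²_E = ((13−3)/6)² = 2.778
te_F = (4 + 4·9 + 26)/6 = 66/6 = 11; σ²_F = ((26−4)/6)² = 13.444
te_G = (2 + 4·6 + 10)/6 = 36/6 = 6; σ²_G = ((10−2)/6)² = 1.778
te_H = (13 + 4·14 + 15)/6 = 84/6 = 14; σ²_H = ((15−13)/6)² = 0.111
te_I = (9 + 4·10 + 11)/6 = 60/6 = 10; σ²_I = ((11−9)/6)² = 0.111
te_J = (3 + 4·4 + 5)/6 = 24/6 = 4; σ²_J = ((5−3)/6)² = 0.111

Forward pass:
ES_A = 0; EF_A = 15
ES_B = 0; EF_B = 6
ES_C = 6; EF_C = 6+3 = 9
ES_D = max(EF_A=15, EF_B=6) = 15; EF_D = 15+15 = 30
ES_E = max(EF_C=9, EF_D=30) = 30; EF_E = 30+8 = 38
ES_F = 6; EF_F = 6+11 = 17
ES_G = 15; EF_G = 15+6 = 21
ES_H = max(EF_B=6, EF_F=17) = 17; EF_H = 17+14 = 31
ES_I = 9; EF_I = 9+10 = 19
ES_J = max(EF_C=9, EF_E=38, EF_G=21, EF_H=31, EF_I=19) = 38; EF_J = 38+4 = 42
Expected project duration μ = 42 weeks. Critical path: A → D → E → J.

Variances on critical path: σ²_A=11.111, σ²_D=9.000, σ²_E=2.778, σ²_J=0.111.
Largest is σ²_A = 11.111.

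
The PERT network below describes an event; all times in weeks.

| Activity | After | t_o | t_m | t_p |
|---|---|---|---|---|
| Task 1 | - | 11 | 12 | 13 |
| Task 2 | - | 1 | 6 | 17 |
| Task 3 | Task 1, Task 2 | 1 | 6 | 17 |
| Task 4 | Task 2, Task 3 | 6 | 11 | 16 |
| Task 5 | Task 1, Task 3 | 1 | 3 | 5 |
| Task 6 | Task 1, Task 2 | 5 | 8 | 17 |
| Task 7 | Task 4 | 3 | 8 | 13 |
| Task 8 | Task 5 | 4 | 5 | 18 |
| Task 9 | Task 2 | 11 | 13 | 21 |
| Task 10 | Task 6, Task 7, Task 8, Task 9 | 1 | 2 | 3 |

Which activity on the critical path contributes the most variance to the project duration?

Task 3

te_Task 1 = (11 + 4·12 + 13)/6 = 72/6 = 12; σ²_Task 1 = ((13−11)/6)² = 0.111
te_Task 2 = (1 + 4·6 + 17)/6 = 42/6 = 7; σ²_Task 2 = ((17−1)/6)² = 7.111
te_Task 3 = (1 + 4·6 + 17)/6 = 42/6 = 7; σ²_Task 3 = ((17−1)/6)² = 7.111
te_Task 4 = (6 + 4·11 + 16)/6 = 66/6 = 11; σ²_Task 4 = ((16−6)/6)² = 2.778
te_Task 5 = (1 + 4·3 + 5)/6 = 18/6 = 3; σ²_Task 5 = ((5−1)/6)² = 0.444
te_Task 6 = (5 + 4·8 + 17)/6 = 54/6 = 9; σ²_Task 6 = ((17−5)/6)² = 4.000
te_Task 7 = (3 + 4·8 + 13)/6 = 48/6 = 8; σ²_Task 7 = ((13−3)/6)² = 2.778
te_Task 8 = (4 + 4·5 + 18)/6 = 42/6 = 7; σ²_Task 8 = ((18−4)/6)² = 5.444
te_Task 9 = (11 + 4·13 + 21)/6 = 84/6 = 14; σ²_Task 9 = ((21−11)/6)² = 2.778
te_Task 10 = (1 + 4·2 + 3)/6 = 12/6 = 2; σ²_Task 10 = ((3−1)/6)² = 0.111

Forward pass:
ES_Task 1 = 0; EF_Task 1 = 12
ES_Task 2 = 0; EF_Task 2 = 7
ES_Task 3 = max(EF_Task 1=12, EF_Task 2=7) = 12; EF_Task 3 = 12+7 = 19
ES_Task 4 = max(EF_Task 2=7, EF_Task 3=19) = 19; EF_Task 4 = 19+11 = 30
ES_Task 5 = max(EF_Task 1=12, EF_Task 3=19) = 19; EF_Task 5 = 19+3 = 22
ES_Task 6 = max(EF_Task 1=12, EF_Task 2=7) = 12; EF_Task 6 = 12+9 = 21
ES_Task 7 = 30; EF_Task 7 = 30+8 = 38
ES_Task 8 = 22; EF_Task 8 = 22+7 = 29
ES_Task 9 = 7; EF_Task 9 = 7+14 = 21
ES_Task 10 = max(EF_Task 6=21, EF_Task 7=38, EF_Task 8=29, EF_Task 9=21) = 38; EF_Task 10 = 38+2 = 40
Expected project duration μ = 40 weeks. Critical path: Task 1 → Task 3 → Task 4 → Task 7 → Task 10.

Variances on critical path: σ²_Task 1=0.111, σ²_Task 3=7.111, σ²_Task 4=2.778, σ²_Task 7=2.778, σ²_Task 10=0.111.
Largest is σ²_Task 3 = 7.111.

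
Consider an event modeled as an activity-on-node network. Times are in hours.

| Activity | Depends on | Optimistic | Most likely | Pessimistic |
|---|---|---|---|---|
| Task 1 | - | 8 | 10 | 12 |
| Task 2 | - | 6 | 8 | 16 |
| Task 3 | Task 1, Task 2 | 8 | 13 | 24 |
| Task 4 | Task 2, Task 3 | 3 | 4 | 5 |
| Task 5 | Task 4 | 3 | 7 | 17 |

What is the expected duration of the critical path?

36 hours

te_Task 1 = (8 + 4·10 + 12)/6 = 60/6 = 10
te_Task 2 = (6 + 4·8 + 16)/6 = 54/6 = 9
te_Task 3 = (8 + 4·13 + 24)/6 = 84/6 = 14
te_Task 4 = (3 + 4·4 + 5)/6 = 24/6 = 4
te_Task 5 = (3 + 4·7 + 17)/6 = 48/6 = 8

Forward pass:
ES_Task 1 = 0; EF_Task 1 = 10
ES_Task 2 = 0; EF_Task 2 = 9
ES_Task 3 = max(EF_Task 1=10, EF_Task 2=9) = 10; EF_Task 3 = 10+14 = 24
ES_Task 4 = max(EF_Task 2=9, EF_Task 3=24) = 24; EF_Task 4 = 24+4 = 28
ES_Task 5 = 28; EF_Task 5 = 28+8 = 36
Expected project duration μ = 36 hours. Critical path: Task 1 → Task 3 → Task 4 → Task 5.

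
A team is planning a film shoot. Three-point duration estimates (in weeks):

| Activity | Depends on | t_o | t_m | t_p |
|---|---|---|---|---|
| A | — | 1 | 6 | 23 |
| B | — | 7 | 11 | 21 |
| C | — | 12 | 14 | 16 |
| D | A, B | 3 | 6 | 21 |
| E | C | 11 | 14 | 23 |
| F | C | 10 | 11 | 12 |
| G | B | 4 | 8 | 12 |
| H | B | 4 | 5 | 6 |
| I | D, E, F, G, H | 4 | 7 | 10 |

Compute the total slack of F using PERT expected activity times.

4 weeks

te_A = (1 + 4·6 + 23)/6 = 48/6 = 8
te_B = (7 + 4·11 + 21)/6 = 72/6 = 12
te_C = (12 + 4·14 + 16)/6 = 84/6 = 14
te_D = (3 + 4·6 + 21)/6 = 48/6 = 8
te_E = (11 + 4·14 + 23)/6 = 90/6 = 15
te_F = (10 + 4·11 + 12)/6 = 66/6 = 11
te_G = (4 + 4·8 + 12)/6 = 48/6 = 8
te_H = (4 + 4·5 + 6)/6 = 30/6 = 5
te_I = (4 + 4·7 + 10)/6 = 42/6 = 7

Forward pass:
ES_A = 0; EF_A = 8
ES_B = 0; EF_B = 12
ES_C = 0; EF_C = 14
ES_D = max(EF_A=8, EF_B=12) = 12; EF_D = 12+8 = 20
ES_E = 14; EF_E = 14+15 = 29
ES_F = 14; EF_F = 14+11 = 25
ES_G = 12; EF_G = 12+8 = 20
ES_H = 12; EF_H = 12+5 = 17
ES_I = max(EF_D=20, EF_E=29, EF_F=25, EF_G=20, EF_H=17) = 29; EF_I = 29+7 = 36
Expected project duration μ = 36 weeks. Critical path: C → E → I.

Backward pass:
LF_I = 36; LS_I = 36−7 = 29
LF_H = LS_I = 29; LS_H = 29−5 = 24
LF_G = LS_I = 29; LS_G = 29−8 = 21
LF_F = LS_I = 29; LS_F = 29−11 = 18
LF_E = LS_I = 29; LS_E = 29−15 = 14
LF_D = LS_I = 29; LS_D = 29−8 = 21
LF_C = min(LS_E=14, LS_F=18) = 14; LS_C = 14−14 = 0
LF_B = min(LS_D=21, LS_G=21, LS_H=24) = 21; LS_B = 21−12 = 9
LF_A = LS_D = 21; LS_A = 21−8 = 13
Slack_F = LS_F − ES_F = 18 − 14 = 4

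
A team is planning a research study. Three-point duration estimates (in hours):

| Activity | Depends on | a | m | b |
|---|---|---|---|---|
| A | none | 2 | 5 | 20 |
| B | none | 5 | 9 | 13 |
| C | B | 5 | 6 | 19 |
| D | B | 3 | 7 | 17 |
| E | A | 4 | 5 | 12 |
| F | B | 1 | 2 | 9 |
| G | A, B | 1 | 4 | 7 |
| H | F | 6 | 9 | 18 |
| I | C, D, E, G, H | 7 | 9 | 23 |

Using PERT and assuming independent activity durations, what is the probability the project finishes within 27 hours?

0.059

te_A = (2 + 4·5 + 20)/6 = 42/6 = 7; σ²_A = ((20−2)/6)² = 9.000
te_B = (5 + 4·9 + 13)/6 = 54/6 = 9; σ²_B = ((13−5)/6)² = 1.778
te_C = (5 + 4·6 + 19)/6 = 48/6 = 8; σ²_C = ((19−5)/6)² = 5.444
te_D = (3 + 4·7 + 17)/6 = 48/6 = 8; σ²_D = ((17−3)/6)² = 5.444
te_E = (4 + 4·5 + 12)/6 = 36/6 = 6; σ²_E = ((12−4)/6)² = 1.778
te_F = (1 + 4·2 + 9)/6 = 18/6 = 3; σ²_F = ((9−1)/6)² = 1.778
te_G = (1 + 4·4 + 7)/6 = 24/6 = 4; σ²_G = ((7−1)/6)² = 1.000
te_H = (6 + 4·9 + 18)/6 = 60/6 = 10; σ²_H = ((18−6)/6)² = 4.000
te_I = (7 + 4·9 + 23)/6 = 66/6 = 11; σ²_I = ((23−7)/6)² = 7.111

Forward pass:
ES_A = 0; EF_A = 7
ES_B = 0; EF_B = 9
ES_C = 9; EF_C = 9+8 = 17
ES_D = 9; EF_D = 9+8 = 17
ES_E = 7; EF_E = 7+6 = 13
ES_F = 9; EF_F = 9+3 = 12
ES_G = max(EF_A=7, EF_B=9) = 9; EF_G = 9+4 = 13
ES_H = 12; EF_H = 12+10 = 22
ES_I = max(EF_C=17, EF_D=17, EF_E=13, EF_G=13, EF_H=22) = 22; EF_I = 22+11 = 33
Expected project duration μ = 33 hours. Critical path: B → F → H → I.

Variance along critical path = 1.778 + 1.778 + 4.000 + 7.111 = 14.667; σ = √14.667 = 3.830 hours.
Z = (27 − 33) / 3.830 = -1.567
P(T ≤ 27) = Φ(-1.567) ≈ 0.059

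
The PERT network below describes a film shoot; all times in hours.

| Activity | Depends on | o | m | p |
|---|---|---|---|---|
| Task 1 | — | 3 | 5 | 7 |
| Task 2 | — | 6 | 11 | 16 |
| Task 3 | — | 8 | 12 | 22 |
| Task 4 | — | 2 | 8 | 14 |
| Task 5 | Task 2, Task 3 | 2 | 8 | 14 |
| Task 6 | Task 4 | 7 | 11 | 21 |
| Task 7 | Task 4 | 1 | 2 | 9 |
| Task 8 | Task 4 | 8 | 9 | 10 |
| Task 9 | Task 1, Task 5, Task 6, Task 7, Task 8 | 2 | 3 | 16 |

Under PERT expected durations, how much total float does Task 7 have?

10 hours

te_Task 1 = (3 + 4·5 + 7)/6 = 30/6 = 5
te_Task 2 = (6 + 4·11 + 16)/6 = 66/6 = 11
te_Task 3 = (8 + 4·12 + 22)/6 = 78/6 = 13
te_Task 4 = (2 + 4·8 + 14)/6 = 48/6 = 8
te_Task 5 = (2 + 4·8 + 14)/6 = 48/6 = 8
te_Task 6 = (7 + 4·11 + 21)/6 = 72/6 = 12
te_Task 7 = (1 + 4·2 + 9)/6 = 18/6 = 3
te_Task 8 = (8 + 4·9 + 10)/6 = 54/6 = 9
te_Task 9 = (2 + 4·3 + 16)/6 = 30/6 = 5

Forward pass:
ES_Task 1 = 0; EF_Task 1 = 5
ES_Task 2 = 0; EF_Task 2 = 11
ES_Task 3 = 0; EF_Task 3 = 13
ES_Task 4 = 0; EF_Task 4 = 8
ES_Task 5 = max(EF_Task 2=11, EF_Task 3=13) = 13; EF_Task 5 = 13+8 = 21
ES_Task 6 = 8; EF_Task 6 = 8+12 = 20
ES_Task 7 = 8; EF_Task 7 = 8+3 = 11
ES_Task 8 = 8; EF_Task 8 = 8+9 = 17
ES_Task 9 = max(EF_Task 1=5, EF_Task 5=21, EF_Task 6=20, EF_Task 7=11, EF_Task 8=17) = 21; EF_Task 9 = 21+5 = 26
Expected project duration μ = 26 hours. Critical path: Task 3 → Task 5 → Task 9.

Backward pass:
LF_Task 9 = 26; LS_Task 9 = 26−5 = 21
LF_Task 8 = LS_Task 9 = 21; LS_Task 8 = 21−9 = 12
LF_Task 7 = LS_Task 9 = 21; LS_Task 7 = 21−3 = 18
LF_Task 6 = LS_Task 9 = 21; LS_Task 6 = 21−12 = 9
LF_Task 5 = LS_Task 9 = 21; LS_Task 5 = 21−8 = 13
LF_Task 4 = min(LS_Task 6=9, LS_Task 7=18, LS_Task 8=12) = 9; LS_Task 4 = 9−8 = 1
LF_Task 3 = LS_Task 5 = 13; LS_Task 3 = 13−13 = 0
LF_Task 2 = LS_Task 5 = 13; LS_Task 2 = 13−11 = 2
LF_Task 1 = LS_Task 9 = 21; LS_Task 1 = 21−5 = 16
Slack_Task 7 = LS_Task 7 − ES_Task 7 = 18 − 8 = 10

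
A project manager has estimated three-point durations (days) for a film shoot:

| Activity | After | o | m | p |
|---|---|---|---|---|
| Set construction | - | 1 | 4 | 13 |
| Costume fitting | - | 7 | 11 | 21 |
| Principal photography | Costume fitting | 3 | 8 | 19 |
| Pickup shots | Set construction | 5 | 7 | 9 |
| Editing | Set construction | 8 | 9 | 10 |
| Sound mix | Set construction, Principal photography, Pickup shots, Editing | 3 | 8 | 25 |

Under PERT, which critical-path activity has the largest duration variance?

te_Set construction = (1 + 4·4 + 13)/6 = 30/6 = 5; σ²_Set construction = ((13−1)/6)² = 4.000
te_Costume fitting = (7 + 4·11 + 21)/6 = 72/6 = 12; σ²_Costume fitting = ((21−7)/6)² = 5.444
te_Principal photography = (3 + 4·8 + 19)/6 = 54/6 = 9; σ²_Principal photography = ((19−3)/6)² = 7.111
te_Pickup shots = (5 + 4·7 + 9)/6 = 42/6 = 7; σ²_Pickup shots = ((9−5)/6)² = 0.444
te_Editing = (8 + 4·9 + 10)/6 = 54/6 = 9; σ²_Editing = ((10−8)/6)² = 0.111
te_Sound mix = (3 + 4·8 + 25)/6 = 60/6 = 10; σ²_Sound mix = ((25−3)/6)² = 13.444

Forward pass:
ES_Set construction = 0; EF_Set construction = 5
ES_Costume fitting = 0; EF_Costume fitting = 12
ES_Principal photography = 12; EF_Principal photography = 12+9 = 21
ES_Pickup shots = 5; EF_Pickup shots = 5+7 = 12
ES_Editing = 5; EF_Editing = 5+9 = 14
ES_Sound mix = max(EF_Set construction=5, EF_Principal photography=21, EF_Pickup shots=12, EF_Editing=14) = 21; EF_Sound mix = 21+10 = 31
Expected project duration μ = 31 days. Critical path: Costume fitting → Principal photography → Sound mix.

Variances on critical path: σ²_Costume fitting=5.444, σ²_Principal photography=7.111, σ²_Sound mix=13.444.
Largest is σ²_Sound mix = 13.444.

Sound mix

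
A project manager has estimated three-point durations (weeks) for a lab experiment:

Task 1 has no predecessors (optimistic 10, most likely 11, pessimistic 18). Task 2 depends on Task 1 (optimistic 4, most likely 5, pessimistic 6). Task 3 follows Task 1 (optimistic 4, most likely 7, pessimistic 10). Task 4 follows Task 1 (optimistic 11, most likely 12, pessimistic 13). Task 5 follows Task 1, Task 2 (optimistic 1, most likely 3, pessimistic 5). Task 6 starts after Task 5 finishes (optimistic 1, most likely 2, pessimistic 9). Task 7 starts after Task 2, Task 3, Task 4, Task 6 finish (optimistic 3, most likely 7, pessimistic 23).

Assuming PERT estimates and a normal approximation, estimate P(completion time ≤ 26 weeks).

te_Task 1 = (10 + 4·11 + 18)/6 = 72/6 = 12; σ²_Task 1 = ((18−10)/6)² = 1.778
te_Task 2 = (4 + 4·5 + 6)/6 = 30/6 = 5; σ²_Task 2 = ((6−4)/6)² = 0.111
te_Task 3 = (4 + 4·7 + 10)/6 = 42/6 = 7; σ²_Task 3 = ((10−4)/6)² = 1.000
te_Task 4 = (11 + 4·12 + 13)/6 = 72/6 = 12; σ²_Task 4 = ((13−11)/6)² = 0.111
te_Task 5 = (1 + 4·3 + 5)/6 = 18/6 = 3; σ²_Task 5 = ((5−1)/6)² = 0.444
te_Task 6 = (1 + 4·2 + 9)/6 = 18/6 = 3; σ²_Task 6 = ((9−1)/6)² = 1.778
te_Task 7 = (3 + 4·7 + 23)/6 = 54/6 = 9; σ²_Task 7 = ((23−3)/6)² = 11.111

Forward pass:
ES_Task 1 = 0; EF_Task 1 = 12
ES_Task 2 = 12; EF_Task 2 = 12+5 = 17
ES_Task 3 = 12; EF_Task 3 = 12+7 = 19
ES_Task 4 = 12; EF_Task 4 = 12+12 = 24
ES_Task 5 = max(EF_Task 1=12, EF_Task 2=17) = 17; EF_Task 5 = 17+3 = 20
ES_Task 6 = 20; EF_Task 6 = 20+3 = 23
ES_Task 7 = max(EF_Task 2=17, EF_Task 3=19, EF_Task 4=24, EF_Task 6=23) = 24; EF_Task 7 = 24+9 = 33
Expected project duration μ = 33 weeks. Critical path: Task 1 → Task 4 → Task 7.

Variance along critical path = 1.778 + 0.111 + 11.111 = 13.000; σ = √13.000 = 3.606 weeks.
Z = (26 − 33) / 3.606 = -1.941
P(T ≤ 26) = Φ(-1.941) ≈ 0.026

0.026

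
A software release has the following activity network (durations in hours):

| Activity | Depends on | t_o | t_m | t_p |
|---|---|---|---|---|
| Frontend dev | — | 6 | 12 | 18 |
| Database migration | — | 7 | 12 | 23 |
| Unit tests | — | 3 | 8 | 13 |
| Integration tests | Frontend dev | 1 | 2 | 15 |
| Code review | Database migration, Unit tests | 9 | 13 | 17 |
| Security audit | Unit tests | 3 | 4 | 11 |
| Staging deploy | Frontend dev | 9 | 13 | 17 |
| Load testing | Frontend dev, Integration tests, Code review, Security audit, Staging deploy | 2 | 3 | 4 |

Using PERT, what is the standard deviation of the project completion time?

3.00 hours

te_Frontend dev = (6 + 4·12 + 18)/6 = 72/6 = 12; σ²_Frontend dev = ((18−6)/6)² = 4.000
te_Database migration = (7 + 4·12 + 23)/6 = 78/6 = 13; σ²_Database migration = ((23−7)/6)² = 7.111
te_Unit tests = (3 + 4·8 + 13)/6 = 48/6 = 8; σ²_Unit tests = ((13−3)/6)² = 2.778
te_Integration tests = (1 + 4·2 + 15)/6 = 24/6 = 4; σ²_Integration tests = ((15−1)/6)² = 5.444
te_Code review = (9 + 4·13 + 17)/6 = 78/6 = 13; σ²_Code review = ((17−9)/6)² = 1.778
te_Security audit = (3 + 4·4 + 11)/6 = 30/6 = 5; σ²_Security audit = ((11−3)/6)² = 1.778
te_Staging deploy = (9 + 4·13 + 17)/6 = 78/6 = 13; σ²_Staging deploy = ((17−9)/6)² = 1.778
te_Load testing = (2 + 4·3 + 4)/6 = 18/6 = 3; σ²_Load testing = ((4−2)/6)² = 0.111

Forward pass:
ES_Frontend dev = 0; EF_Frontend dev = 12
ES_Database migration = 0; EF_Database migration = 13
ES_Unit tests = 0; EF_Unit tests = 8
ES_Integration tests = 12; EF_Integration tests = 12+4 = 16
ES_Code review = max(EF_Database migration=13, EF_Unit tests=8) = 13; EF_Code review = 13+13 = 26
ES_Security audit = 8; EF_Security audit = 8+5 = 13
ES_Staging deploy = 12; EF_Staging deploy = 12+13 = 25
ES_Load testing = max(EF_Frontend dev=12, EF_Integration tests=16, EF_Code review=26, EF_Security audit=13, EF_Staging deploy=25) = 26; EF_Load testing = 26+3 = 29
Expected project duration μ = 29 hours. Critical path: Database migration → Code review → Load testing.

Variance along critical path = 7.111 + 1.778 + 0.111 = 9.000
σ = √9.000 = 3.000 hours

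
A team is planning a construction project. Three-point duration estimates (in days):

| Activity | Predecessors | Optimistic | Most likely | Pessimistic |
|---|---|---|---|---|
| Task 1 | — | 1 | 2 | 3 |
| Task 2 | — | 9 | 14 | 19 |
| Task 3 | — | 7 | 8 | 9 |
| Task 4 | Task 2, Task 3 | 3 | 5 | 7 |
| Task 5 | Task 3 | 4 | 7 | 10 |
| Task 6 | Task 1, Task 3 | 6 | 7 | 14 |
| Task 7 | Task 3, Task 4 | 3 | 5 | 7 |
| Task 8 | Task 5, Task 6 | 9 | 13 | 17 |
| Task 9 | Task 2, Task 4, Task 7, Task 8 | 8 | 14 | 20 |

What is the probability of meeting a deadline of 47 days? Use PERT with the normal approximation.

0.926

te_Task 1 = (1 + 4·2 + 3)/6 = 12/6 = 2; σ²_Task 1 = ((3−1)/6)² = 0.111
te_Task 2 = (9 + 4·14 + 19)/6 = 84/6 = 14; σ²_Task 2 = ((19−9)/6)² = 2.778
te_Task 3 = (7 + 4·8 + 9)/6 = 48/6 = 8; σ²_Task 3 = ((9−7)/6)² = 0.111
te_Task 4 = (3 + 4·5 + 7)/6 = 30/6 = 5; σ²_Task 4 = ((7−3)/6)² = 0.444
te_Task 5 = (4 + 4·7 + 10)/6 = 42/6 = 7; σ²_Task 5 = ((10−4)/6)² = 1.000
te_Task 6 = (6 + 4·7 + 14)/6 = 48/6 = 8; σ²_Task 6 = ((14−6)/6)² = 1.778
te_Task 7 = (3 + 4·5 + 7)/6 = 30/6 = 5; σ²_Task 7 = ((7−3)/6)² = 0.444
te_Task 8 = (9 + 4·13 + 17)/6 = 78/6 = 13; σ²_Task 8 = ((17−9)/6)² = 1.778
te_Task 9 = (8 + 4·14 + 20)/6 = 84/6 = 14; σ²_Task 9 = ((20−8)/6)² = 4.000

Forward pass:
ES_Task 1 = 0; EF_Task 1 = 2
ES_Task 2 = 0; EF_Task 2 = 14
ES_Task 3 = 0; EF_Task 3 = 8
ES_Task 4 = max(EF_Task 2=14, EF_Task 3=8) = 14; EF_Task 4 = 14+5 = 19
ES_Task 5 = 8; EF_Task 5 = 8+7 = 15
ES_Task 6 = max(EF_Task 1=2, EF_Task 3=8) = 8; EF_Task 6 = 8+8 = 16
ES_Task 7 = max(EF_Task 3=8, EF_Task 4=19) = 19; EF_Task 7 = 19+5 = 24
ES_Task 8 = max(EF_Task 5=15, EF_Task 6=16) = 16; EF_Task 8 = 16+13 = 29
ES_Task 9 = max(EF_Task 2=14, EF_Task 4=19, EF_Task 7=24, EF_Task 8=29) = 29; EF_Task 9 = 29+14 = 43
Expected project duration μ = 43 days. Critical path: Task 3 → Task 6 → Task 8 → Task 9.

Variance along critical path = 0.111 + 1.778 + 1.778 + 4.000 = 7.667; σ = √7.667 = 2.769 days.
Z = (47 − 43) / 2.769 = 1.445
P(T ≤ 47) = Φ(1.445) ≈ 0.926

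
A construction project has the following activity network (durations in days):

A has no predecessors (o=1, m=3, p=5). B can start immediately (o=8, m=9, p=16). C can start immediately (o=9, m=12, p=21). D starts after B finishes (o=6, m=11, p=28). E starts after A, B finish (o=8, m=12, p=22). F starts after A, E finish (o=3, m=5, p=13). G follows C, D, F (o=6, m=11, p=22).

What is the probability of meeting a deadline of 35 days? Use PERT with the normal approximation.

0.073

te_A = (1 + 4·3 + 5)/6 = 18/6 = 3; σ²_A = ((5−1)/6)² = 0.444
te_B = (8 + 4·9 + 16)/6 = 60/6 = 10; σ²_B = ((16−8)/6)² = 1.778
te_C = (9 + 4·12 + 21)/6 = 78/6 = 13; σ²_C = ((21−9)/6)² = 4.000
te_D = (6 + 4·11 + 28)/6 = 78/6 = 13; σ²_D = ((28−6)/6)² = 13.444
te_E = (8 + 4·12 + 22)/6 = 78/6 = 13; σ²_E = ((22−8)/6)² = 5.444
te_F = (3 + 4·5 + 13)/6 = 36/6 = 6; σ²_F = ((13−3)/6)² = 2.778
te_G = (6 + 4·11 + 22)/6 = 72/6 = 12; σ²_G = ((22−6)/6)² = 7.111

Forward pass:
ES_A = 0; EF_A = 3
ES_B = 0; EF_B = 10
ES_C = 0; EF_C = 13
ES_D = 10; EF_D = 10+13 = 23
ES_E = max(EF_A=3, EF_B=10) = 10; EF_E = 10+13 = 23
ES_F = max(EF_A=3, EF_E=23) = 23; EF_F = 23+6 = 29
ES_G = max(EF_C=13, EF_D=23, EF_F=29) = 29; EF_G = 29+12 = 41
Expected project duration μ = 41 days. Critical path: B → E → F → G.

Variance along critical path = 1.778 + 5.444 + 2.778 + 7.111 = 17.111; σ = √17.111 = 4.137 days.
Z = (35 − 41) / 4.137 = -1.450
P(T ≤ 35) = Φ(-1.450) ≈ 0.073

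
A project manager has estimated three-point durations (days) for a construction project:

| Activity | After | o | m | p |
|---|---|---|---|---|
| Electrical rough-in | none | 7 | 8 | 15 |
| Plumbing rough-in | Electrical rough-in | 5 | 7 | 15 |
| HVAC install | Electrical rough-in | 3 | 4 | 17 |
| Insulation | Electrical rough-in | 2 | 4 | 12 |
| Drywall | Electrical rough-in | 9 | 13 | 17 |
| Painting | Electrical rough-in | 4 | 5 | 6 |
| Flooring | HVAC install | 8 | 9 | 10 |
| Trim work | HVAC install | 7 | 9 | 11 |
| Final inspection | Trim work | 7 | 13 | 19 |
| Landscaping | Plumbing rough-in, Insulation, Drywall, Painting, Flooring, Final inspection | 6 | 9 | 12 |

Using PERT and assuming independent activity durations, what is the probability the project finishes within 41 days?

0.080

te_Electrical rough-in = (7 + 4·8 + 15)/6 = 54/6 = 9; σ²_Electrical rough-in = ((15−7)/6)² = 1.778
te_Plumbing rough-in = (5 + 4·7 + 15)/6 = 48/6 = 8; σ²_Plumbing rough-in = ((15−5)/6)² = 2.778
te_HVAC install = (3 + 4·4 + 17)/6 = 36/6 = 6; σ²_HVAC install = ((17−3)/6)² = 5.444
te_Insulation = (2 + 4·4 + 12)/6 = 30/6 = 5; σ²_Insulation = ((12−2)/6)² = 2.778
te_Drywall = (9 + 4·13 + 17)/6 = 78/6 = 13; σ²_Drywall = ((17−9)/6)² = 1.778
te_Painting = (4 + 4·5 + 6)/6 = 30/6 = 5; σ²_Painting = ((6−4)/6)² = 0.111
te_Flooring = (8 + 4·9 + 10)/6 = 54/6 = 9; σ²_Flooring = ((10−8)/6)² = 0.111
te_Trim work = (7 + 4·9 + 11)/6 = 54/6 = 9; σ²_Trim work = ((11−7)/6)² = 0.444
te_Final inspection = (7 + 4·13 + 19)/6 = 78/6 = 13; σ²_Final inspection = ((19−7)/6)² = 4.000
te_Landscaping = (6 + 4·9 + 12)/6 = 54/6 = 9; σ²_Landscaping = ((12−6)/6)² = 1.000

Forward pass:
ES_Electrical rough-in = 0; EF_Electrical rough-in = 9
ES_Plumbing rough-in = 9; EF_Plumbing rough-in = 9+8 = 17
ES_HVAC install = 9; EF_HVAC install = 9+6 = 15
ES_Insulation = 9; EF_Insulation = 9+5 = 14
ES_Drywall = 9; EF_Drywall = 9+13 = 22
ES_Painting = 9; EF_Painting = 9+5 = 14
ES_Flooring = 15; EF_Flooring = 15+9 = 24
ES_Trim work = 15; EF_Trim work = 15+9 = 24
ES_Final inspection = 24; EF_Final inspection = 24+13 = 37
ES_Landscaping = max(EF_Plumbing rough-in=17, EF_Insulation=14, EF_Drywall=22, EF_Painting=14, EF_Flooring=24, EF_Final inspection=37) = 37; EF_Landscaping = 37+9 = 46
Expected project duration μ = 46 days. Critical path: Electrical rough-in → HVAC install → Trim work → Final inspection → Landscaping.

Variance along critical path = 1.778 + 5.444 + 0.444 + 4.000 + 1.000 = 12.667; σ = √12.667 = 3.559 days.
Z = (41 − 46) / 3.559 = -1.405
P(T ≤ 41) = Φ(-1.405) ≈ 0.080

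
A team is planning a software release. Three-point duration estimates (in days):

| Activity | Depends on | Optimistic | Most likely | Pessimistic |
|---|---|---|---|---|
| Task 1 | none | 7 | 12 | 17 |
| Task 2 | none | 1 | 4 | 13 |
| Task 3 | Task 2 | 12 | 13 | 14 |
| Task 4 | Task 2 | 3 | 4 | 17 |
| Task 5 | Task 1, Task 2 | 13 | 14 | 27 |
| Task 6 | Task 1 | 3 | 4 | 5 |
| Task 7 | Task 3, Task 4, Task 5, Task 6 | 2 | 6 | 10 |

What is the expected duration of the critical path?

34 days

te_Task 1 = (7 + 4·12 + 17)/6 = 72/6 = 12
te_Task 2 = (1 + 4·4 + 13)/6 = 30/6 = 5
te_Task 3 = (12 + 4·13 + 14)/6 = 78/6 = 13
te_Task 4 = (3 + 4·4 + 17)/6 = 36/6 = 6
te_Task 5 = (13 + 4·14 + 27)/6 = 96/6 = 16
te_Task 6 = (3 + 4·4 + 5)/6 = 24/6 = 4
te_Task 7 = (2 + 4·6 + 10)/6 = 36/6 = 6

Forward pass:
ES_Task 1 = 0; EF_Task 1 = 12
ES_Task 2 = 0; EF_Task 2 = 5
ES_Task 3 = 5; EF_Task 3 = 5+13 = 18
ES_Task 4 = 5; EF_Task 4 = 5+6 = 11
ES_Task 5 = max(EF_Task 1=12, EF_Task 2=5) = 12; EF_Task 5 = 12+16 = 28
ES_Task 6 = 12; EF_Task 6 = 12+4 = 16
ES_Task 7 = max(EF_Task 3=18, EF_Task 4=11, EF_Task 5=28, EF_Task 6=16) = 28; EF_Task 7 = 28+6 = 34
Expected project duration μ = 34 days. Critical path: Task 1 → Task 5 → Task 7.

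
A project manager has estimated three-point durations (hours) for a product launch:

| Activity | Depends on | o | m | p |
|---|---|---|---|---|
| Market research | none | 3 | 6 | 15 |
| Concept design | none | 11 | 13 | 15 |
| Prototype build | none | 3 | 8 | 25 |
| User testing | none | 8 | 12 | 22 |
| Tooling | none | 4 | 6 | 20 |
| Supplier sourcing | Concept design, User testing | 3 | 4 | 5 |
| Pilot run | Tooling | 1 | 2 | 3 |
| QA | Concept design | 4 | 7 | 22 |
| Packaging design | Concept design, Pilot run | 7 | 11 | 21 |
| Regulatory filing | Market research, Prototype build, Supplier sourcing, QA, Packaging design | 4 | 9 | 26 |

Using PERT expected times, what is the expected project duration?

te_Market research = (3 + 4·6 + 15)/6 = 42/6 = 7
te_Concept design = (11 + 4·13 + 15)/6 = 78/6 = 13
te_Prototype build = (3 + 4·8 + 25)/6 = 60/6 = 10
te_User testing = (8 + 4·12 + 22)/6 = 78/6 = 13
te_Tooling = (4 + 4·6 + 20)/6 = 48/6 = 8
te_Supplier sourcing = (3 + 4·4 + 5)/6 = 24/6 = 4
te_Pilot run = (1 + 4·2 + 3)/6 = 12/6 = 2
te_QA = (4 + 4·7 + 22)/6 = 54/6 = 9
te_Packaging design = (7 + 4·11 + 21)/6 = 72/6 = 12
te_Regulatory filing = (4 + 4·9 + 26)/6 = 66/6 = 11

Forward pass:
ES_Market research = 0; EF_Market research = 7
ES_Concept design = 0; EF_Concept design = 13
ES_Prototype build = 0; EF_Prototype build = 10
ES_User testing = 0; EF_User testing = 13
ES_Tooling = 0; EF_Tooling = 8
ES_Supplier sourcing = max(EF_Concept design=13, EF_User testing=13) = 13; EF_Supplier sourcing = 13+4 = 17
ES_Pilot run = 8; EF_Pilot run = 8+2 = 10
ES_QA = 13; EF_QA = 13+9 = 22
ES_Packaging design = max(EF_Concept design=13, EF_Pilot run=10) = 13; EF_Packaging design = 13+12 = 25
ES_Regulatory filing = max(EF_Market research=7, EF_Prototype build=10, EF_Supplier sourcing=17, EF_QA=22, EF_Packaging design=25) = 25; EF_Regulatory filing = 25+11 = 36
Expected project duration μ = 36 hours. Critical path: Concept design → Packaging design → Regulatory filing.

36 hours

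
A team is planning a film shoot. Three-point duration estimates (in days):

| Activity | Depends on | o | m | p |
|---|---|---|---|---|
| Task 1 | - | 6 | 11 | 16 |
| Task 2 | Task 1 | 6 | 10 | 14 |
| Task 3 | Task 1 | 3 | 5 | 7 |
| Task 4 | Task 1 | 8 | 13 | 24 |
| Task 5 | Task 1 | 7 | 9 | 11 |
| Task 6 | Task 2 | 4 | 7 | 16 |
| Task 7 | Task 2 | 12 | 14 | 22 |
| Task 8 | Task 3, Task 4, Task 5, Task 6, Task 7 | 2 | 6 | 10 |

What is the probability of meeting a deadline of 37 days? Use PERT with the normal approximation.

0.049

te_Task 1 = (6 + 4·11 + 16)/6 = 66/6 = 11; σ²_Task 1 = ((16−6)/6)² = 2.778
te_Task 2 = (6 + 4·10 + 14)/6 = 60/6 = 10; σ²_Task 2 = ((14−6)/6)² = 1.778
te_Task 3 = (3 + 4·5 + 7)/6 = 30/6 = 5; σ²_Task 3 = ((7−3)/6)² = 0.444
te_Task 4 = (8 + 4·13 + 24)/6 = 84/6 = 14; σ²_Task 4 = ((24−8)/6)² = 7.111
te_Task 5 = (7 + 4·9 + 11)/6 = 54/6 = 9; σ²_Task 5 = ((11−7)/6)² = 0.444
te_Task 6 = (4 + 4·7 + 16)/6 = 48/6 = 8; σ²_Task 6 = ((16−4)/6)² = 4.000
te_Task 7 = (12 + 4·14 + 22)/6 = 90/6 = 15; σ²_Task 7 = ((22−12)/6)² = 2.778
te_Task 8 = (2 + 4·6 + 10)/6 = 36/6 = 6; σ²_Task 8 = ((10−2)/6)² = 1.778

Forward pass:
ES_Task 1 = 0; EF_Task 1 = 11
ES_Task 2 = 11; EF_Task 2 = 11+10 = 21
ES_Task 3 = 11; EF_Task 3 = 11+5 = 16
ES_Task 4 = 11; EF_Task 4 = 11+14 = 25
ES_Task 5 = 11; EF_Task 5 = 11+9 = 20
ES_Task 6 = 21; EF_Task 6 = 21+8 = 29
ES_Task 7 = 21; EF_Task 7 = 21+15 = 36
ES_Task 8 = max(EF_Task 3=16, EF_Task 4=25, EF_Task 5=20, EF_Task 6=29, EF_Task 7=36) = 36; EF_Task 8 = 36+6 = 42
Expected project duration μ = 42 days. Critical path: Task 1 → Task 2 → Task 7 → Task 8.

Variance along critical path = 2.778 + 1.778 + 2.778 + 1.778 = 9.111; σ = √9.111 = 3.018 days.
Z = (37 − 42) / 3.018 = -1.656
P(T ≤ 37) = Φ(-1.656) ≈ 0.049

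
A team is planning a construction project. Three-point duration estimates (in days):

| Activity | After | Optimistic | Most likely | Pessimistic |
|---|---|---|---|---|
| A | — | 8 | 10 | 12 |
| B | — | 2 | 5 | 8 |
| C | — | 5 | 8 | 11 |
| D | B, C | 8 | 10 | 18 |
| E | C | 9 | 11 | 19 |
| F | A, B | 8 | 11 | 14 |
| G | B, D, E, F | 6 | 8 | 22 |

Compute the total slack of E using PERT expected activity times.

1 days

te_A = (8 + 4·10 + 12)/6 = 60/6 = 10
te_B = (2 + 4·5 + 8)/6 = 30/6 = 5
te_C = (5 + 4·8 + 11)/6 = 48/6 = 8
te_D = (8 + 4·10 + 18)/6 = 66/6 = 11
te_E = (9 + 4·11 + 19)/6 = 72/6 = 12
te_F = (8 + 4·11 + 14)/6 = 66/6 = 11
te_G = (6 + 4·8 + 22)/6 = 60/6 = 10

Forward pass:
ES_A = 0; EF_A = 10
ES_B = 0; EF_B = 5
ES_C = 0; EF_C = 8
ES_D = max(EF_B=5, EF_C=8) = 8; EF_D = 8+11 = 19
ES_E = 8; EF_E = 8+12 = 20
ES_F = max(EF_A=10, EF_B=5) = 10; EF_F = 10+11 = 21
ES_G = max(EF_B=5, EF_D=19, EF_E=20, EF_F=21) = 21; EF_G = 21+10 = 31
Expected project duration μ = 31 days. Critical path: A → F → G.

Backward pass:
LF_G = 31; LS_G = 31−10 = 21
LF_F = LS_G = 21; LS_F = 21−11 = 10
LF_E = LS_G = 21; LS_E = 21−12 = 9
LF_D = LS_G = 21; LS_D = 21−11 = 10
LF_C = min(LS_D=10, LS_E=9) = 9; LS_C = 9−8 = 1
LF_B = min(LS_D=10, LS_F=10, LS_G=21) = 10; LS_B = 10−5 = 5
LF_A = LS_F = 10; LS_A = 10−10 = 0
Slack_E = LS_E − ES_E = 9 − 8 = 1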